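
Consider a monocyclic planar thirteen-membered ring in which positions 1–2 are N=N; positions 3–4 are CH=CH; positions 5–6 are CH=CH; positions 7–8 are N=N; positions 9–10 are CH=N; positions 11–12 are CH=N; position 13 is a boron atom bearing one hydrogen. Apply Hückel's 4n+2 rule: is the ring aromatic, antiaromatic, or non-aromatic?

Every ring atom contributes a p orbital perpendicular to the ring (each doubly-bonded ring atom is sp² with one p-orbital electron; each sp² =N– keeps its lone pair in-plane and puts one electron into the π system; the boron has an empty p orbital), so the π system is cyclic and fully conjugated.
Tallying contributions gives 6 × 2 = 12 from the double-bond units + 0 from the BH atom = 12.
A 4n π count (12, n = 3) in a planar conjugated ring means antiaromatic.

Antiaromatic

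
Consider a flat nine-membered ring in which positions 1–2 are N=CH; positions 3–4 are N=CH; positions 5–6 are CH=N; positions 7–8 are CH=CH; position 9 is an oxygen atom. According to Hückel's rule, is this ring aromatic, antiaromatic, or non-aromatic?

Aromatic

Every ring atom contributes a p orbital perpendicular to the ring (the double-bond atoms are sp², each contributing one p electron; the doubly-bonded nitrogens are pyridine-type — their lone pairs lie in the ring plane, leaving one electron in the p orbital; the oxygen donates one lone pair from its p orbital), so the π system is cyclic and fully conjugated.
Adding the contributions, 4 × 2 = 8 from the double-bond units + 2 from the O atom = 10.
That gives a 4n+2 count (10, n = 2).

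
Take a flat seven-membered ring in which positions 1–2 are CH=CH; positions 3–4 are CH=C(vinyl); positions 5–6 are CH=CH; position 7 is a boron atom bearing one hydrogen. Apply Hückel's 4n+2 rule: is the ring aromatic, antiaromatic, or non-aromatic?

Check conjugation: the double-bond atoms are sp², each contributing one p electron; the boron has an empty p orbital — every position has a p orbital, so the cyclic π system is continuous.
Tallying contributions gives 3 × 2 = 6 from the double-bond units + 0 from the BH atom = 6.
6 = 4(1) + 2, which satisfies Hückel's 4n+2 rule.

Aromatic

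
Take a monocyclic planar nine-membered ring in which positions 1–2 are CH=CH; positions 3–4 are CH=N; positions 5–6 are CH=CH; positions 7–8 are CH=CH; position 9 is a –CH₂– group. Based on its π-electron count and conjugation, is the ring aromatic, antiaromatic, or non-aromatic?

Non-aromatic

Because the tetrahedral CH₂ carbon is sp³ and has no p orbital in the ring π system at the CH2 position, the π system cannot extend all the way around the ring.
Without a continuous loop of overlapping p orbitals the Hückel electron count never comes into play.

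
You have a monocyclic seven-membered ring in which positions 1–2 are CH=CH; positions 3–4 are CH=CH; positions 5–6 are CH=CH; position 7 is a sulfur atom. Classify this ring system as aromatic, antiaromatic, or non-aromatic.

Antiaromatic

Every ring atom contributes a p orbital perpendicular to the ring (the double-bond atoms are sp², each contributing one p electron; the sulfur donates one lone pair from its p orbital), so the π system is cyclic and fully conjugated.
Tallying contributions gives 3 × 2 = 6 from the double-bond units + 2 from the S atom = 8.
A 4n π count (8, n = 2) in a planar conjugated ring means antiaromatic.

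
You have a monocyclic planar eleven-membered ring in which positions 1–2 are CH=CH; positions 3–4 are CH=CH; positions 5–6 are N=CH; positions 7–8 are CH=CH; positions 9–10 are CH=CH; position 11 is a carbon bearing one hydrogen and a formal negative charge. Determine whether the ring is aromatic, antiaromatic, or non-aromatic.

The p orbitals form a continuous loop: the double-bond atoms are sp², each contributing one p electron; each =N– nitrogen is pyridine-type (lone pair in the sp² plane, one electron in the p orbital); the carbanion's lone pair occupies the p orbital. The ring is fully conjugated.
Counting π electrons: 5 × 2 = 10 from the double-bond units + 2 from the CH(-) atom = 12.
12 = 4(3); a planar, fully conjugated 4n system is antiaromatic.

Antiaromatic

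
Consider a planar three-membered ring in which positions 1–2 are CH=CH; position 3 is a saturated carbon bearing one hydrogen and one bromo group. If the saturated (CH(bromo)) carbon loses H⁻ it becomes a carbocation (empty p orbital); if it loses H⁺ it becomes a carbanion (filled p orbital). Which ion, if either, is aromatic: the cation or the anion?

Both ions have a continuous loop of p orbitals — each ring atom is sp².
Cation: 1 × 2 + 0 = 2 π electrons → 4(0)+2, aromatic.
Anion: 1 × 2 + 2 = 4 π electrons → 4(1), antiaromatic.

The cation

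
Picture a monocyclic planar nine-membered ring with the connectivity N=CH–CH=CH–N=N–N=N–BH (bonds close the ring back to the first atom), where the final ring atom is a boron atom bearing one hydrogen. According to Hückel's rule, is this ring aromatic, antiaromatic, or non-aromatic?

Antiaromatic

Check conjugation: each doubly-bonded ring atom is sp² with one p-orbital electron; each sp² =N– keeps its lone pair in-plane and puts one electron into the π system; the boron has an empty p orbital — every position has a p orbital, so the cyclic π system is continuous.
Tallying contributions gives 4 × 2 = 8 from the double-bond units + 0 from the BH atom = 8.
With 8 = 4·2 π electrons, Hückel's rule classifies the planar ring as antiaromatic.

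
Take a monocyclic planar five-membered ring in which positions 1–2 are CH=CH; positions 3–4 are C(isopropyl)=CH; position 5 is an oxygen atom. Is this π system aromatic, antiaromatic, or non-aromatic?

Check conjugation: the double-bond atoms are sp², each contributing one p electron; the oxygen donates one lone pair from its p orbital — every position has a p orbital, so the cyclic π system is continuous.
π-electron count: 2 × 2 = 4 from the double-bond units + 2 from the O atom = 6.
That gives a 4n+2 count (6, n = 1).

Aromatic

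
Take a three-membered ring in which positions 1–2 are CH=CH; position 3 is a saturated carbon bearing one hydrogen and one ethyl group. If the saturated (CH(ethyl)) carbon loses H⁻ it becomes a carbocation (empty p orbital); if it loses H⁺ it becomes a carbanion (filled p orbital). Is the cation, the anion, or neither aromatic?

The cation

In either ion the ring is fully conjugated: every atom, including the new sp² carbon, supplies a p orbital.
Cation: 1 × 2 + 0 = 2 π electrons → 4(0)+2, aromatic.
Anion: 1 × 2 + 2 = 4 π electrons → 4(1), antiaromatic.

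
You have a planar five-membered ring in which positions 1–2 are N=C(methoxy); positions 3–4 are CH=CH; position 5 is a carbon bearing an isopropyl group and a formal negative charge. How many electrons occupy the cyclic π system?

6

All ring atoms are sp² and supply a p orbital to the ring (every atom in a ring double bond is sp² and brings one electron to the p orbital; the doubly-bonded nitrogens are pyridine-type — their lone pairs lie in the ring plane, leaving one electron in the p orbital; the carbanion's lone pair occupies the p orbital); the conjugation is uninterrupted.
Tallying contributions gives 2 × 2 = 4 from the double-bond units + 2 from the C(isopropyl)(-) atom = 6.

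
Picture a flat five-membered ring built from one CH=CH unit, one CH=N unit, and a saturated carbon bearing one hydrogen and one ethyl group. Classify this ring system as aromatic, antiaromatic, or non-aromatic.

At the CH(ethyl) position, that saturated carbon is sp³ and has no p orbital in the ring π system; the ring's p-orbital overlap is broken there.
Hückel's rule only applies to fully conjugated rings, so this one is simply non-aromatic.

Non-aromatic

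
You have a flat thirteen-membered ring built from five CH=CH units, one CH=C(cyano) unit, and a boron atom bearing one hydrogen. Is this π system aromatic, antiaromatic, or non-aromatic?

Antiaromatic

The p orbitals form a continuous loop: each doubly-bonded ring atom is sp² with one p-orbital electron; the boron has an empty p orbital. The ring is fully conjugated.
Tallying contributions gives 6 × 2 = 12 from the double-bond units + 0 from the BH atom = 12.
A 4n π count (12, n = 3) in a planar conjugated ring means antiaromatic.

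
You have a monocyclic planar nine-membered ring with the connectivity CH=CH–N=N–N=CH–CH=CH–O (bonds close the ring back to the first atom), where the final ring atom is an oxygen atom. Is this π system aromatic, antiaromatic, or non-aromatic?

Aromatic

All ring atoms are sp² and supply a p orbital to the ring (every atom in a ring double bond is sp² and brings one electron to the p orbital; each =N– nitrogen is pyridine-type (lone pair in the sp² plane, one electron in the p orbital); the oxygen donates one lone pair from its p orbital); the conjugation is uninterrupted.
Adding the contributions, 4 × 2 = 8 from the double-bond units + 2 from the O atom = 10.
That gives a 4n+2 count (10, n = 2).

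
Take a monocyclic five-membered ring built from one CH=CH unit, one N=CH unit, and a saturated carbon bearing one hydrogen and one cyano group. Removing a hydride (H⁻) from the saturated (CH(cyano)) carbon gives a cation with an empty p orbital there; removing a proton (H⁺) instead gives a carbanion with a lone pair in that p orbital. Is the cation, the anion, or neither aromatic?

The anion

Once that carbon is sp², every ring atom has a p orbital and both ions are fully conjugated.
Cation: 2 × 2 + 0 = 4 π electrons → 4(1), antiaromatic.
Anion: 2 × 2 + 2 = 6 π electrons → 4(1)+2, aromatic.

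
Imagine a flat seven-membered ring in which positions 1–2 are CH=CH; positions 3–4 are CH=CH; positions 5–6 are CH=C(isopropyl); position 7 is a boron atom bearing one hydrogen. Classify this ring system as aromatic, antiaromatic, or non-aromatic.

The p orbitals form a continuous loop: the double-bond atoms are sp², each contributing one p electron; the boron has an empty p orbital. The ring is fully conjugated.
π-electron count: 3 × 2 = 6 from the double-bond units + 0 from the BH atom = 6.
Since 6 = 4·1 + 2, the ring meets the 4n+2 criterion.

Aromatic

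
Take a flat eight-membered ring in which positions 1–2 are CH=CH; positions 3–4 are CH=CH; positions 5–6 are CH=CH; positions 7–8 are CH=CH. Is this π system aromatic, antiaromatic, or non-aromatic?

The p orbitals form a continuous loop: every atom in a ring double bond is sp² and brings one electron to the p orbital. The ring is fully conjugated.
Tallying contributions gives 4 × 2 = 8 from the 4 double-bond units.
8 = 4(2); a planar, fully conjugated 4n system is antiaromatic.
(This ring is cyclooctatetraene.)

Antiaromatic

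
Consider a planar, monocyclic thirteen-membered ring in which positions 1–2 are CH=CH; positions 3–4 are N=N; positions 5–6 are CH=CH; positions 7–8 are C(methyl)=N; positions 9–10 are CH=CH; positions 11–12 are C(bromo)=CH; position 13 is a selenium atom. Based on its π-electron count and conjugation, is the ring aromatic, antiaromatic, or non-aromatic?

Aromatic

Every ring atom contributes a p orbital perpendicular to the ring (the double-bond atoms are sp², each contributing one p electron; each =N– nitrogen is pyridine-type (lone pair in the sp² plane, one electron in the p orbital); the selenium donates one lone pair from its p orbital), so the π system is cyclic and fully conjugated.
π-electron count: 6 × 2 = 12 from the double-bond units + 2 from the Se atom = 14.
With 14 π electrons (n = 3), the Hückel 4n+2 condition holds.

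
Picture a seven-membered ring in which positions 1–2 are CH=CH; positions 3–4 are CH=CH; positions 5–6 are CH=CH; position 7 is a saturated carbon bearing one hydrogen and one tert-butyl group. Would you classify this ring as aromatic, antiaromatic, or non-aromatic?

The CH(tert-butyl) carbon is saturated: that saturated carbon is sp³ and has no p orbital in the ring π system. Conjugation is not continuous around the ring.
Broken conjugation rules out both aromaticity and antiaromaticity.

Non-aromatic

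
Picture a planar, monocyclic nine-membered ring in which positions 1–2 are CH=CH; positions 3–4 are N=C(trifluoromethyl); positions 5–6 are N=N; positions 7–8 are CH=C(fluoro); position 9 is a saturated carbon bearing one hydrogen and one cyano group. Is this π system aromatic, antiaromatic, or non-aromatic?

Non-aromatic

The CH(cyano) position has four σ bonds — that saturated carbon is sp³ and has no p orbital in the ring π system — so the cyclic conjugation is interrupted.
Broken conjugation rules out both aromaticity and antiaromaticity.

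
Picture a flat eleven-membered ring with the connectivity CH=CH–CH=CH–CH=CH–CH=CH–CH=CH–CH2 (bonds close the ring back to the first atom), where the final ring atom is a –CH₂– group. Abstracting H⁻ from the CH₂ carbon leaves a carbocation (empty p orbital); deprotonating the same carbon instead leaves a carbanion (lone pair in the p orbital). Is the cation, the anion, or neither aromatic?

The cation

Once that carbon is sp², every ring atom has a p orbital and both ions are fully conjugated.
Cation: 5 × 2 + 0 = 10 π electrons → 4(2)+2, aromatic.
Anion: 5 × 2 + 2 = 12 π electrons → 4(3), antiaromatic.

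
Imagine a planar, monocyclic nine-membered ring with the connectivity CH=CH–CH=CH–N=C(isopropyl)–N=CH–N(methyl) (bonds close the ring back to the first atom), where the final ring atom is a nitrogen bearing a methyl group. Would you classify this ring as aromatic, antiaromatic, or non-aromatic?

Every ring atom contributes a p orbital perpendicular to the ring (each doubly-bonded ring atom is sp² with one p-orbital electron; each =N– nitrogen is pyridine-type (lone pair in the sp² plane, one electron in the p orbital); the pyrrole-type nitrogen donates its lone pair from the p orbital), so the π system is cyclic and fully conjugated.
Counting π electrons: 4 × 2 = 8 from the double-bond units + 2 from the N(methyl) atom = 10.
With 10 π electrons (n = 2), the Hückel 4n+2 condition holds.

Aromatic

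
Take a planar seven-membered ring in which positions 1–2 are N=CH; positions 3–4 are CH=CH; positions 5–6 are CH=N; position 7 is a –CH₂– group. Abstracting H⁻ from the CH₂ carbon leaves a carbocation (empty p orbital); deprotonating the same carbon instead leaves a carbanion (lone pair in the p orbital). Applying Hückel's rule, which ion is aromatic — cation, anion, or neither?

Both ions have a continuous loop of p orbitals — each ring atom is sp².
Cation: 3 × 2 + 0 = 6 π electrons → 4(1)+2, aromatic.
Anion: 3 × 2 + 2 = 8 π electrons → 4(2), antiaromatic.

The cation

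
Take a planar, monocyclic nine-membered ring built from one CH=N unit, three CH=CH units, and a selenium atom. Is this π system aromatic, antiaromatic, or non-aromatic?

All ring atoms are sp² and supply a p orbital to the ring (every atom in a ring double bond is sp² and brings one electron to the p orbital; the doubly-bonded nitrogens are pyridine-type — their lone pairs lie in the ring plane, leaving one electron in the p orbital; the selenium donates one lone pair from its p orbital); the conjugation is uninterrupted.
π-electron count: 4 × 2 = 8 from the double-bond units + 2 from the Se atom = 10.
That gives a 4n+2 count (10, n = 2).

Aromatic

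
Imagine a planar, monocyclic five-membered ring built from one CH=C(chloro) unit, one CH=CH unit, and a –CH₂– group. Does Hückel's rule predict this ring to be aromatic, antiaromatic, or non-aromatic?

The CH2 carbon is saturated: the tetrahedral CH₂ carbon is sp³ and has no p orbital in the ring π system. Conjugation is not continuous around the ring.
Hückel's rule only applies to fully conjugated rings, so this one is simply non-aromatic.

Non-aromatic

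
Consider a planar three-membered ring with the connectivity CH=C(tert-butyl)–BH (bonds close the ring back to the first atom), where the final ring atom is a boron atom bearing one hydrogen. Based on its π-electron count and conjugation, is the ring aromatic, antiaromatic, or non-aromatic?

Aromatic

Every ring atom contributes a p orbital perpendicular to the ring (each doubly-bonded ring atom is sp² with one p-orbital electron; the boron has an empty p orbital), so the π system is cyclic and fully conjugated.
Tallying contributions gives 1 × 2 = 2 from the double-bond unit + 0 from the BH atom = 2.
Since 2 = 4·0 + 2, the ring meets the 4n+2 criterion.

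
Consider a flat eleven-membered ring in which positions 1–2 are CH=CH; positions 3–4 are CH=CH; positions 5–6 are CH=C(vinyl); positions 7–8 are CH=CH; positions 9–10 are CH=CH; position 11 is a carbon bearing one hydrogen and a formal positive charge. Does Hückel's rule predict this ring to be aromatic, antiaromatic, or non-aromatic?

Aromatic

All ring atoms are sp² and supply a p orbital to the ring (the double-bond atoms are sp², each contributing one p electron; the carbocation has an empty p orbital); the conjugation is uninterrupted.
Adding the contributions, 5 × 2 = 10 from the double-bond units + 0 from the CH(+) atom = 10.
10 = 4(2) + 2, which satisfies Hückel's 4n+2 rule.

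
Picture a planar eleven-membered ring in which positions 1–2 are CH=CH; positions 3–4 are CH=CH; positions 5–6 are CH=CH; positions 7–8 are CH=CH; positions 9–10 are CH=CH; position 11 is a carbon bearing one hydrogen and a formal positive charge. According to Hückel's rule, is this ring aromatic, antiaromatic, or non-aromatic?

The p orbitals form a continuous loop: every atom in a ring double bond is sp² and brings one electron to the p orbital; the carbocation has an empty p orbital. The ring is fully conjugated.
Adding the contributions, 5 × 2 = 10 from the double-bond units + 0 from the CH(+) atom = 10.
Since 10 = 4·2 + 2, the ring meets the 4n+2 criterion.

Aromatic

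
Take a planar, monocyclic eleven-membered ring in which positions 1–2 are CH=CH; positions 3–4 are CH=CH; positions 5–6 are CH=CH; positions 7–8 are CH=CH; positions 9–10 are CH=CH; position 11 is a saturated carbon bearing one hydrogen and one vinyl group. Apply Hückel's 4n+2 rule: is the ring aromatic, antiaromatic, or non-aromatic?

Non-aromatic

The CH(vinyl) position has four σ bonds — that saturated carbon is sp³ and has no p orbital in the ring π system — so the cyclic conjugation is interrupted.
Without a continuous loop of overlapping p orbitals the Hückel electron count never comes into play.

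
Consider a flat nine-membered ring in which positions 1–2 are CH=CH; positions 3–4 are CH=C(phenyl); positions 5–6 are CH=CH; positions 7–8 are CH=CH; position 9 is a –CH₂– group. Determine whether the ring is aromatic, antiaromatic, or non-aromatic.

Non-aromatic

At the CH2 position, the tetrahedral CH₂ carbon is sp³ and has no p orbital in the ring π system; the ring's p-orbital overlap is broken there.
Broken conjugation rules out both aromaticity and antiaromaticity.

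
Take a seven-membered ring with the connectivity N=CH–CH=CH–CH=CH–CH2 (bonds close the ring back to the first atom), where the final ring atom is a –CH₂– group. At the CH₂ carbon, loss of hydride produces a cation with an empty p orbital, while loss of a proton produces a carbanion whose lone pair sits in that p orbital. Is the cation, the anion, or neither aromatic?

The cation

Once that carbon is sp², every ring atom has a p orbital and both ions are fully conjugated.
Cation: 3 × 2 + 0 = 6 π electrons → 4(1)+2, aromatic.
Anion: 3 × 2 + 2 = 8 π electrons → 4(2), antiaromatic.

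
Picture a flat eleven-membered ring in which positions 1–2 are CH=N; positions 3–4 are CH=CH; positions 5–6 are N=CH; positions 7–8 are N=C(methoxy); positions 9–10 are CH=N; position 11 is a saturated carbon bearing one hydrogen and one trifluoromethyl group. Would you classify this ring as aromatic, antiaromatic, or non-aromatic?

The CH(trifluoromethyl) position has four σ bonds — that saturated carbon is sp³ and has no p orbital in the ring π system — so the cyclic conjugation is interrupted.
Without a continuous loop of overlapping p orbitals the Hückel electron count never comes into play.

Non-aromatic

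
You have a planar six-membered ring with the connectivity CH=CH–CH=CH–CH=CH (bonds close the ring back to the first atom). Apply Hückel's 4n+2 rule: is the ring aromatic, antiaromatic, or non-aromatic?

Aromatic

The p orbitals form a continuous loop: every atom in a ring double bond is sp² and brings one electron to the p orbital. The ring is fully conjugated.
Counting π electrons: 3 × 2 = 6 from the 3 double-bond units.
With 6 π electrons (n = 1), the Hückel 4n+2 condition holds.
(The species described is benzene.)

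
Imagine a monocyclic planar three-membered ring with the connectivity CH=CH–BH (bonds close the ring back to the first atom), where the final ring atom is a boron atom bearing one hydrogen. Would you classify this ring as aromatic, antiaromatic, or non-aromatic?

Aromatic

All ring atoms are sp² and supply a p orbital to the ring (the double-bond atoms are sp², each contributing one p electron; the boron has an empty p orbital); the conjugation is uninterrupted.
Tallying contributions gives 1 × 2 = 2 from the double-bond unit + 0 from the BH atom = 2.
With 2 π electrons (n = 0), the Hückel 4n+2 condition holds.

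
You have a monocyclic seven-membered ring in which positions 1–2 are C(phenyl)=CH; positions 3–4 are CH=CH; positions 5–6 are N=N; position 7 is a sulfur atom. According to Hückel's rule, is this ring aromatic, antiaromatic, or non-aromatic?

Check conjugation: the double-bond atoms are sp², each contributing one p electron; each sp² =N– keeps its lone pair in-plane and puts one electron into the π system; the sulfur donates one lone pair from its p orbital — every position has a p orbital, so the cyclic π system is continuous.
Tallying contributions gives 3 × 2 = 6 from the double-bond units + 2 from the S atom = 8.
8 is a 4n count (n = 2), so the planar conjugated ring is antiaromatic.

Antiaromatic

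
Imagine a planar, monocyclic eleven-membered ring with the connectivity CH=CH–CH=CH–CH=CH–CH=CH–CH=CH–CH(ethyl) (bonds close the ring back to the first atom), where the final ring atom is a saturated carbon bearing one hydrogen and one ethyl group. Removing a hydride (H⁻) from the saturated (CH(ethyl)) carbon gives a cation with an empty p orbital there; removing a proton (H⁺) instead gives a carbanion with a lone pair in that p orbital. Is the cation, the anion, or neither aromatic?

In either ion the ring is fully conjugated: every atom, including the new sp² carbon, supplies a p orbital.
Cation: 5 × 2 + 0 = 10 π electrons → 4(2)+2, aromatic.
Anion: 5 × 2 + 2 = 12 π electrons → 4(3), antiaromatic.

The cation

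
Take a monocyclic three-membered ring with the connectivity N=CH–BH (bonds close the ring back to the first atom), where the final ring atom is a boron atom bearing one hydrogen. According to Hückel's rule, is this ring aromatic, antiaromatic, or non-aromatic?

Aromatic

Check conjugation: every atom in a ring double bond is sp² and brings one electron to the p orbital; the doubly-bonded nitrogens are pyridine-type — their lone pairs lie in the ring plane, leaving one electron in the p orbital; the boron has an empty p orbital — every position has a p orbital, so the cyclic π system is continuous.
Adding the contributions, 1 × 2 = 2 from the double-bond unit + 0 from the BH atom = 2.
Since 2 = 4·0 + 2, the ring meets the 4n+2 criterion.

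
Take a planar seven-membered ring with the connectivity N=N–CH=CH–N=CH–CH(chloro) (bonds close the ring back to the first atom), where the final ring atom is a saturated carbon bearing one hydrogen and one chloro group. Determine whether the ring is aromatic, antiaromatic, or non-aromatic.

At the CH(chloro) position, that saturated carbon is sp³ and has no p orbital in the ring π system; the ring's p-orbital overlap is broken there.
Without a continuous loop of overlapping p orbitals the Hückel electron count never comes into play.

Non-aromatic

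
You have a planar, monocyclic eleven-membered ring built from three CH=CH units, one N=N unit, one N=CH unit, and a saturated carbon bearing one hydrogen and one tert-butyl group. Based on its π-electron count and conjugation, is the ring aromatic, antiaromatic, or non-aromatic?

Because that saturated carbon is sp³ and has no p orbital in the ring π system at the CH(tert-butyl) position, the π system cannot extend all the way around the ring.
Hückel's rule only applies to fully conjugated rings, so this one is simply non-aromatic.

Non-aromatic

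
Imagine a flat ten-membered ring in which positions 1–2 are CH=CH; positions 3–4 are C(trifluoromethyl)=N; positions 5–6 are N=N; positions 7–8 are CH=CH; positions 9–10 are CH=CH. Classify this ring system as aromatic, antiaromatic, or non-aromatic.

Aromatic

Check conjugation: the double-bond atoms are sp², each contributing one p electron; the doubly-bonded nitrogens are pyridine-type — their lone pairs lie in the ring plane, leaving one electron in the p orbital — every position has a p orbital, so the cyclic π system is continuous.
π-electron count: 5 × 2 = 10 from the 5 double-bond units.
That gives a 4n+2 count (10, n = 2).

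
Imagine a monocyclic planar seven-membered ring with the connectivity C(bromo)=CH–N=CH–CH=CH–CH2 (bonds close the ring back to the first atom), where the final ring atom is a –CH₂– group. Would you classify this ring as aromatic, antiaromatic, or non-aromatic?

Non-aromatic

The CH2 position has four σ bonds — the tetrahedral CH₂ carbon is sp³ and has no p orbital in the ring π system — so the cyclic conjugation is interrupted.
Broken conjugation rules out both aromaticity and antiaromaticity.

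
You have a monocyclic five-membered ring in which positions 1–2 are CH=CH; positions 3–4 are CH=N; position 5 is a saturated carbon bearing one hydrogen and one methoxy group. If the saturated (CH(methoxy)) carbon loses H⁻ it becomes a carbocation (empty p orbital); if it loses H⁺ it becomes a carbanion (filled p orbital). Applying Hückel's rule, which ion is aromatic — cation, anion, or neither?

The anion

Once that carbon is sp², every ring atom has a p orbital and both ions are fully conjugated.
Cation: 2 × 2 + 0 = 4 π electrons → 4(1), antiaromatic.
Anion: 2 × 2 + 2 = 6 π electrons → 4(1)+2, aromatic.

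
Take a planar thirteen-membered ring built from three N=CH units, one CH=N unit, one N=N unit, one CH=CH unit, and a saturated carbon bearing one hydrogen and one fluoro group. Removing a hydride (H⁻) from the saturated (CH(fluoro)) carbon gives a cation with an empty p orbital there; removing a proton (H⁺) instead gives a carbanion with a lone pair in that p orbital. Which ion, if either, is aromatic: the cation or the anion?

Once that carbon is sp², every ring atom has a p orbital and both ions are fully conjugated.
Cation: 6 × 2 + 0 = 12 π electrons → 4(3), antiaromatic.
Anion: 6 × 2 + 2 = 14 π electrons → 4(3)+2, aromatic.

The anion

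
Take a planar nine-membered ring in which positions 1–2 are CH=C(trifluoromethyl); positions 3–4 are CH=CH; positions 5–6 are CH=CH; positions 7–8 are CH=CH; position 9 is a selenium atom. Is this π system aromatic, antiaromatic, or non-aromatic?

Aromatic

Check conjugation: every atom in a ring double bond is sp² and brings one electron to the p orbital; the selenium donates one lone pair from its p orbital — every position has a p orbital, so the cyclic π system is continuous.
Tallying contributions gives 4 × 2 = 8 from the double-bond units + 2 from the Se atom = 10.
With 10 π electrons (n = 2), the Hückel 4n+2 condition holds.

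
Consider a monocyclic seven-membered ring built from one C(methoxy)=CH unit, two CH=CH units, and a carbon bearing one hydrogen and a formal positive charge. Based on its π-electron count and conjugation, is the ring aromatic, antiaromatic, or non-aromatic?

Every ring atom contributes a p orbital perpendicular to the ring (each doubly-bonded ring atom is sp² with one p-orbital electron; the carbocation has an empty p orbital), so the π system is cyclic and fully conjugated.
Adding the contributions, 3 × 2 = 6 from the double-bond units + 0 from the CH(+) atom = 6.
Since 6 = 4·1 + 2, the ring meets the 4n+2 criterion.

Aromatic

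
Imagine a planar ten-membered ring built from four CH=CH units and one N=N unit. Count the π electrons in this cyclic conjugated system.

All ring atoms are sp² and supply a p orbital to the ring (every atom in a ring double bond is sp² and brings one electron to the p orbital; each =N– nitrogen is pyridine-type (lone pair in the sp² plane, one electron in the p orbital)); the conjugation is uninterrupted.
Tallying contributions gives 5 × 2 = 10 from the 5 double-bond units.

10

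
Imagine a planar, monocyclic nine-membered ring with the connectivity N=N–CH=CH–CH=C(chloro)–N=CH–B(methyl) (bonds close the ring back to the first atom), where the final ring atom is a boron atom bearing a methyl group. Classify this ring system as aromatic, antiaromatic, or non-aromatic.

Antiaromatic

The p orbitals form a continuous loop: each doubly-bonded ring atom is sp² with one p-orbital electron; each =N– nitrogen is pyridine-type (lone pair in the sp² plane, one electron in the p orbital); the boron has an empty p orbital. The ring is fully conjugated.
Counting π electrons: 4 × 2 = 8 from the double-bond units + 0 from the B(methyl) atom = 8.
8 = 4(2); a planar, fully conjugated 4n system is antiaromatic.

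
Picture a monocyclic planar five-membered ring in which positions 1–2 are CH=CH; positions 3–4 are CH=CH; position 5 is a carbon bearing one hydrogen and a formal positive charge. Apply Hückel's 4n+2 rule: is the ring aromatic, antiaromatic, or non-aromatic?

All ring atoms are sp² and supply a p orbital to the ring (every atom in a ring double bond is sp² and brings one electron to the p orbital; the carbocation has an empty p orbital); the conjugation is uninterrupted.
Counting π electrons: 2 × 2 = 4 from the double-bond units + 0 from the CH(+) atom = 4.
4 = 4(1); a planar, fully conjugated 4n system is antiaromatic.
This is the cyclopentadienyl cation.

Antiaromatic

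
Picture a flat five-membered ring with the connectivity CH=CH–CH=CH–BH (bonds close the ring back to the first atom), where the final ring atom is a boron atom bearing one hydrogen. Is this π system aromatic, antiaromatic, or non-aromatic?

Every ring atom contributes a p orbital perpendicular to the ring (each doubly-bonded ring atom is sp² with one p-orbital electron; the boron has an empty p orbital), so the π system is cyclic and fully conjugated.
Tallying contributions gives 2 × 2 = 4 from the double-bond units + 0 from the BH atom = 4.
A 4n π count (4, n = 1) in a planar conjugated ring means antiaromatic.

Antiaromatic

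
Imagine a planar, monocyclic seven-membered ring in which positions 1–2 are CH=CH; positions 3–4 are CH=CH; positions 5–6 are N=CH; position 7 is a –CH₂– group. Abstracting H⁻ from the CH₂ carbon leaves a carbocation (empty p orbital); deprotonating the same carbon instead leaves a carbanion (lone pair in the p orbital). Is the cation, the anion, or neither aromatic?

The cation

In either ion the ring is fully conjugated: every atom, including the new sp² carbon, supplies a p orbital.
Cation: 3 × 2 + 0 = 6 π electrons → 4(1)+2, aromatic.
Anion: 3 × 2 + 2 = 8 π electrons → 4(2), antiaromatic.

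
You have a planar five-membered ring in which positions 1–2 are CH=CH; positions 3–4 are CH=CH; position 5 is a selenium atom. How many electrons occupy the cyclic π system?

All ring atoms are sp² and supply a p orbital to the ring (the double-bond atoms are sp², each contributing one p electron; the selenium donates one lone pair from its p orbital); the conjugation is uninterrupted.
Counting π electrons: 2 × 2 = 4 from the double-bond units + 2 from the Se atom = 6.

6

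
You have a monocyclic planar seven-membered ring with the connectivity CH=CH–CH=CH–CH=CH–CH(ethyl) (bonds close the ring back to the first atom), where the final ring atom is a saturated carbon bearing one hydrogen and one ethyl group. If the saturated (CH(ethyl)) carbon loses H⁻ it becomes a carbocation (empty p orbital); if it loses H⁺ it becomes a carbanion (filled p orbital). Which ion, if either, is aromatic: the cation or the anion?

The cation

In either ion the ring is fully conjugated: every atom, including the new sp² carbon, supplies a p orbital.
Cation: 3 × 2 + 0 = 6 π electrons → 4(1)+2, aromatic.
Anion: 3 × 2 + 2 = 8 π electrons → 4(2), antiaromatic.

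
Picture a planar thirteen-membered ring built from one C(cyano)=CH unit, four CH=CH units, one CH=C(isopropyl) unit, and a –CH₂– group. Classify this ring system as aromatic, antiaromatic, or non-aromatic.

Non-aromatic

Because the tetrahedral CH₂ carbon is sp³ and has no p orbital in the ring π system at the CH2 position, the π system cannot extend all the way around the ring.
A ring that is not fully conjugated cannot be aromatic or antiaromatic regardless of its π-electron count.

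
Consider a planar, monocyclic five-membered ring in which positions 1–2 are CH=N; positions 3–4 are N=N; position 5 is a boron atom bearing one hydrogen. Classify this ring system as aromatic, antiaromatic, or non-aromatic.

Check conjugation: the double-bond atoms are sp², each contributing one p electron; each sp² =N– keeps its lone pair in-plane and puts one electron into the π system; the boron has an empty p orbital — every position has a p orbital, so the cyclic π system is continuous.
Tallying contributions gives 2 × 2 = 4 from the double-bond units + 0 from the BH atom = 4.
With 4 = 4·1 π electrons, Hückel's rule classifies the planar ring as antiaromatic.

Antiaromatic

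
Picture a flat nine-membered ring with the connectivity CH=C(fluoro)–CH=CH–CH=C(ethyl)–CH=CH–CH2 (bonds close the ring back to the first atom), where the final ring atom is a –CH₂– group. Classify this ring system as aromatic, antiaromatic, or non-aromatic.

Non-aromatic

Because the tetrahedral CH₂ carbon is sp³ and has no p orbital in the ring π system at the CH2 position, the π system cannot extend all the way around the ring.
A ring that is not fully conjugated cannot be aromatic or antiaromatic regardless of its π-electron count.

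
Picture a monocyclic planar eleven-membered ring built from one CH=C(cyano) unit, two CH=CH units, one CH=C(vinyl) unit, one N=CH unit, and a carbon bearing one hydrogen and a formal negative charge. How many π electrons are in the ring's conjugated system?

Every ring atom contributes a p orbital perpendicular to the ring (each doubly-bonded ring atom is sp² with one p-orbital electron; each =N– nitrogen is pyridine-type (lone pair in the sp² plane, one electron in the p orbital); the carbanion's lone pair occupies the p orbital), so the π system is cyclic and fully conjugated.
π-electron count: 5 × 2 = 10 from the double-bond units + 2 from the CH(-) atom = 12.

12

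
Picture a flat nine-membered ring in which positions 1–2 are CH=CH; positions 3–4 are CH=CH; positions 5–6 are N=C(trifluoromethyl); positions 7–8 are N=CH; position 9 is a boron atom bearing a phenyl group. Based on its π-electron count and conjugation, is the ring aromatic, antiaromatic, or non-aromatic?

All ring atoms are sp² and supply a p orbital to the ring (the double-bond atoms are sp², each contributing one p electron; each sp² =N– keeps its lone pair in-plane and puts one electron into the π system; the boron has an empty p orbital); the conjugation is uninterrupted.
Counting π electrons: 4 × 2 = 8 from the double-bond units + 0 from the B(phenyl) atom = 8.
8 = 4(2); a planar, fully conjugated 4n system is antiaromatic.

Antiaromatic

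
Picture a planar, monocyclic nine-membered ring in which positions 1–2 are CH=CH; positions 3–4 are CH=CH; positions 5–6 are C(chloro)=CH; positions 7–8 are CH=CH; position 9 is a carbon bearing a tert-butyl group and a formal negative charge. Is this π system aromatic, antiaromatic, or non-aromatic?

All ring atoms are sp² and supply a p orbital to the ring (each doubly-bonded ring atom is sp² with one p-orbital electron; the carbanion's lone pair occupies the p orbital); the conjugation is uninterrupted.
Adding the contributions, 4 × 2 = 8 from the double-bond units + 2 from the C(tert-butyl)(-) atom = 10.
That gives a 4n+2 count (10, n = 2).

Aromatic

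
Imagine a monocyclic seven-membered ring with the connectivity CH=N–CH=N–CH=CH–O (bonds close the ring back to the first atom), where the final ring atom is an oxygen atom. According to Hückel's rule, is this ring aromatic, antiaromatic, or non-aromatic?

Antiaromatic

All ring atoms are sp² and supply a p orbital to the ring (each doubly-bonded ring atom is sp² with one p-orbital electron; each =N– nitrogen is pyridine-type (lone pair in the sp² plane, one electron in the p orbital); the oxygen donates one lone pair from its p orbital); the conjugation is uninterrupted.
Adding the contributions, 3 × 2 = 6 from the double-bond units + 2 from the O atom = 8.
With 8 = 4·2 π electrons, Hückel's rule classifies the planar ring as antiaromatic.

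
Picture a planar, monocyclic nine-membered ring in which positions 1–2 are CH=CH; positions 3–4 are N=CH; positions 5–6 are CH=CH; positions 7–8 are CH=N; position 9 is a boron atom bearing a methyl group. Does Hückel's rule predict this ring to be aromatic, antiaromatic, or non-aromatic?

Antiaromatic

Check conjugation: the double-bond atoms are sp², each contributing one p electron; each =N– nitrogen is pyridine-type (lone pair in the sp² plane, one electron in the p orbital); the boron has an empty p orbital — every position has a p orbital, so the cyclic π system is continuous.
Adding the contributions, 4 × 2 = 8 from the double-bond units + 0 from the B(methyl) atom = 8.
With 8 = 4·2 π electrons, Hückel's rule classifies the planar ring as antiaromatic.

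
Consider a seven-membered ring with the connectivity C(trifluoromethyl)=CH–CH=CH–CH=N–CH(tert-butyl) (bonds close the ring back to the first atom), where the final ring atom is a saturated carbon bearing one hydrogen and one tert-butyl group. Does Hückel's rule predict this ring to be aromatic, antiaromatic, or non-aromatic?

Because that saturated carbon is sp³ and has no p orbital in the ring π system at the CH(tert-butyl) position, the π system cannot extend all the way around the ring.
Broken conjugation rules out both aromaticity and antiaromaticity.

Non-aromatic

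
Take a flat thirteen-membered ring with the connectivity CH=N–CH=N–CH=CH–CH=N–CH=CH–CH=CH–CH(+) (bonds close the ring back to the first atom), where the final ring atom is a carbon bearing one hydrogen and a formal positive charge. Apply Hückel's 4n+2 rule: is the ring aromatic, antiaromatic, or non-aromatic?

Every ring atom contributes a p orbital perpendicular to the ring (each doubly-bonded ring atom is sp² with one p-orbital electron; each sp² =N– keeps its lone pair in-plane and puts one electron into the π system; the carbocation has an empty p orbital), so the π system is cyclic and fully conjugated.
Tallying contributions gives 6 × 2 = 12 from the double-bond units + 0 from the CH(+) atom = 12.
12 is a 4n count (n = 3), so the planar conjugated ring is antiaromatic.

Antiaromatic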